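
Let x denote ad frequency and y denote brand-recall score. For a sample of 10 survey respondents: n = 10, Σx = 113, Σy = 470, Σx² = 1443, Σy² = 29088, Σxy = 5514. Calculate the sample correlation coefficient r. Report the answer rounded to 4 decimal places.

S_xy = nΣxy − ΣxΣy = 10·5514 − 113·470 = 55140 − 53110 = 2030
S_xx = nΣx² − (Σx)² = 10·1443 − 113² = 14430 − 12769 = 1661
S_yy = nΣy² − (Σy)² = 10·29088 − 470² = 290880 − 220900 = 69980
r = S_xy / √(S_xx·S_yy) = 2030 / √(1661·69980) = 2030 / √116236780 = 2030 / 10781.3162 = 0.1883

0.1883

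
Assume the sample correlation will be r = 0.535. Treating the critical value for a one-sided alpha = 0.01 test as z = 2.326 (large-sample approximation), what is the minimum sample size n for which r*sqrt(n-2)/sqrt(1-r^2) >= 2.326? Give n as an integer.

r√(n−2)/√(1−r²) ≥ 2.326  ⇔  n−2 ≥ (2.326)²·(1−r²)/r²
(1−r²)/r² = (1−0.286225)/0.286225 = 2.4938
n ≥ 2 + 5.410276·2.4938 = 2 + 13.4921 = 15.4921
⌈15.4921⌉ = 16

16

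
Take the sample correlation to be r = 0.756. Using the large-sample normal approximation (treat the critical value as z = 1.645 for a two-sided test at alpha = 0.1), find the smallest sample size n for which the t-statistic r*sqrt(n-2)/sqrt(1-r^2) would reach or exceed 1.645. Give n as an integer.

5

r√(n−2)/√(1−r²) ≥ 1.645  ⇔  n−2 ≥ (1.645)²·(1−r²)/r²
(1−r²)/r² = (1−0.571536)/0.571536 = 0.7497
n ≥ 2 + 2.706025·0.7497 = 2 + 2.0287 = 4.0287
⌈4.0287⌉ = 5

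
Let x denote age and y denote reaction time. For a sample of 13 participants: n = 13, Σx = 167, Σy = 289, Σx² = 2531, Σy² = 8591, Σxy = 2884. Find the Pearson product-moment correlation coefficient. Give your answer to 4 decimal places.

S_xy = nΣxy − ΣxΣy = 13·2884 − 167·289 = 37492 − 48263 = -10771
S_xx = nΣx² − (Σx)² = 13·2531 − 167² = 32903 − 27889 = 5014
S_yy = nΣy² − (Σy)² = 13·8591 − 289² = 111683 − 83521 = 28162
r = S_xy / √(S_xx·S_yy) = -10771 / √(5014·28162) = -10771 / √141204268 = -10771 / 11882.9402 = -0.9064

-0.9064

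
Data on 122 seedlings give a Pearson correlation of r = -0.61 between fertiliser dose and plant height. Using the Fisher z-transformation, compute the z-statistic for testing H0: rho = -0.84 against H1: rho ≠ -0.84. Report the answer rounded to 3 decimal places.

Fisher z: atanh(-0.61) = -0.708921, atanh(-0.84) = -1.221174
z = (z_r − z_0)·√(n−3) = (-0.708921 − (-1.221174))·√119 = 0.512253 · 10.908712 = 5.588

5.588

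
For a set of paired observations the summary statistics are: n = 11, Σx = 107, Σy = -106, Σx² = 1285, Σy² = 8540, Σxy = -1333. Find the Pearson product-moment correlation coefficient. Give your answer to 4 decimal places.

Numerator: nΣxy − (Σx)(Σy) = 11·(-1333) − (107)(-106) = -3321
Denominator: √[(nΣx²−(Σx)²)(nΣy²−(Σy)²)]
  nΣx²−(Σx)² = 11·1285 − 11449 = 2686;  nΣy²−(Σy)² = 11·8540 − 11236 = 82704
  √(2686·82704) = √222142944 = 14904.4605
r = -3321 / 14904.4605 = -0.2228

-0.2228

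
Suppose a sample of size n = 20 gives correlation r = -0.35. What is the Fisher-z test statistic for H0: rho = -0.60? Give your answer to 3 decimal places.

Fisher z: atanh(-0.35) = -0.365444, atanh(-0.60) = -0.693147
z = (z_r − z_0)·√(n−3) = (-0.365444 − (-0.693147))·√17 = 0.327703 · 4.123106 = 1.351

1.351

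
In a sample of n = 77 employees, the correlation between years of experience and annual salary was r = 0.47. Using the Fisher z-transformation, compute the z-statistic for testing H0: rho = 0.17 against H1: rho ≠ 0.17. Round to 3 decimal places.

z_r = atanh(0.47) = 0.510070,  z_0 = atanh(0.17) = 0.171667
SE = 1/√(n−3) = 1/√74 = 0.116248
z = (z_r − z_0)/SE = (0.510070 − 0.171667) / 0.116248 = 0.338403 / 0.116248 = 2.911

2.911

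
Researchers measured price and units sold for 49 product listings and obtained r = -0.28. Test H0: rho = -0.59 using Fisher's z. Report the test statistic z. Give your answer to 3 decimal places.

2.645

Fisher z: atanh(-0.28) = -0.287682, atanh(-0.59) = -0.677666
z = (z_r − z_0)·√(n−3) = (-0.287682 − (-0.677666))·√46 = 0.389984 · 6.782330 = 2.645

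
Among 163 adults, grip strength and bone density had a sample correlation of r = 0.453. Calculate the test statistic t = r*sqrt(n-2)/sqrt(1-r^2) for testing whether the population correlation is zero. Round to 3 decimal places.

6.447

t = r·√(n−2) / √(1−r²) with r = 0.453, n = 163
  = 0.453·√161 / √(1 − 0.205209)
  = 0.453·12.688578 / 0.891511
  = 5.747926 / 0.891511 = 6.447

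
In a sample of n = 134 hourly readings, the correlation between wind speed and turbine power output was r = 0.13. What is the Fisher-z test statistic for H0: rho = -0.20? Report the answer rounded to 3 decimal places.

3.817

z_r = atanh(0.13) = 0.130740,  z_0 = atanh(-0.20) = -0.202733
SE = 1/√(n−3) = 1/√131 = 0.087370
z = (z_r − z_0)/SE = (0.130740 − (-0.202733)) / 0.087370 = 0.333473 / 0.087370 = 3.817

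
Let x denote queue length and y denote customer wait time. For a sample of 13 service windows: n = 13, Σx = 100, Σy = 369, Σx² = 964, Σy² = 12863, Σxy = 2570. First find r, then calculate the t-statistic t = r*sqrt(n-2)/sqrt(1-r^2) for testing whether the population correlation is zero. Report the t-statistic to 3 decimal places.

S_xy = nΣxy − ΣxΣy = 13·2570 − 100·369 = 33410 − 36900 = -3490
S_xx = nΣx² − (Σx)² = 13·964 − 100² = 12532 − 10000 = 2532
S_yy = nΣy² − (Σy)² = 13·12863 − 369² = 167219 − 136161 = 31058
r = S_xy / √(S_xx·S_yy) = -3490 / √(2532·31058) = -3490 / √78638856 = -3490 / 8867.8552 = -0.3936
t = r·√(n−2)/√(1−r²) = -0.3936·√11 / √(1−0.154921) = -1.305424 / 0.919282 = -1.420

-1.420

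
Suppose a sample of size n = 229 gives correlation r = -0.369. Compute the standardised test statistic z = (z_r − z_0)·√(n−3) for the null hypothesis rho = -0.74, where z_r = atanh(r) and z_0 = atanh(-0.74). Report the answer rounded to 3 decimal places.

Fisher z: atanh(-0.369) = -0.387265, atanh(-0.74) = -0.950479
z = (z_r − z_0)·√(n−3) = (-0.387265 − (-0.950479))·√226 = 0.563214 · 15.033296 = 8.467

8.467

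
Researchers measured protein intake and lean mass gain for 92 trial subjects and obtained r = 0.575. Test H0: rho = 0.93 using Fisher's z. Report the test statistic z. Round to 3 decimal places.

Fisher z: atanh(0.575) = 0.654961, atanh(0.93) = 1.658390
z = (z_r − z_0)·√(n−3) = (0.654961 − 1.658390)·√89 = -1.003429 · 9.433981 = -9.466

-9.466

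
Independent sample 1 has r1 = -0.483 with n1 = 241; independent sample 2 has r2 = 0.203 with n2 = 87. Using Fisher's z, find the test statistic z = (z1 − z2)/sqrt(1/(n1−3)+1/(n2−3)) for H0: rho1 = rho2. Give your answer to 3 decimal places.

-5.774

Fisher z-transforms: z1 = atanh(-0.483) = -0.526890, z2 = atanh(0.203) = 0.205860; difference d = -0.732750
Var(d) = 1/238 + 1/84 = 0.0042017 + 0.0119048 = 0.0161065
z = d/√Var(d) = -0.732750 / √0.0161065 = -0.732750 / 0.126911 = -5.774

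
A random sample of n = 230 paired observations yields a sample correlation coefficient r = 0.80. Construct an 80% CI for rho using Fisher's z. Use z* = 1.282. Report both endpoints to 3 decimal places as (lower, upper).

(0.767, 0.829)

z_r = atanh(0.80) = 1.098612;  SE = 1/√(n−3) = 1/√227 = 0.066372
z-limits: 1.098612 ± 1.282·0.066372 = 1.098612 ± 0.085089 = [1.013523, 1.183701]
ρ-limits: (tanh 1.013523, tanh 1.183701) = (0.767, 0.829)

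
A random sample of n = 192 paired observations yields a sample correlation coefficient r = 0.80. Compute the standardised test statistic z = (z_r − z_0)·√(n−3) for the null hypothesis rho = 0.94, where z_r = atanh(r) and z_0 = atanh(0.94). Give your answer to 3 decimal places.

-8.791

Fisher z: atanh(0.80) = 1.098612, atanh(0.94) = 1.738049
z = (z_r − z_0)·√(n−3) = (1.098612 − 1.738049)·√189 = -0.639437 · 13.747727 = -8.791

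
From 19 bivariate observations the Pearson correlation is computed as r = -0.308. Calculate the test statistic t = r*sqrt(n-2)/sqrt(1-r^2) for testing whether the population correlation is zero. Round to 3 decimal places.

t = r·√(n−2) / √(1−r²) with r = -0.308, n = 19
  = -0.308·√17 / √(1 − 0.094864)
  = -0.308·4.123106 / 0.951386
  = -1.269917 / 0.951386 = -1.335

-1.335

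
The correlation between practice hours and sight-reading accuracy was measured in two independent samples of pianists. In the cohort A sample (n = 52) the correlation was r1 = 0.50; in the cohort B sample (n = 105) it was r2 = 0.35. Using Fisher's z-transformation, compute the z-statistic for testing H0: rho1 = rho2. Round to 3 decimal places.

Fisher z-transforms: z1 = atanh(0.50) = 0.549306, z2 = atanh(0.35) = 0.365444; difference d = 0.183862
Var(d) = 1/49 + 1/102 = 0.0204082 + 0.0098039 = 0.0302121
z = d/√Var(d) = 0.183862 / √0.0302121 = 0.183862 / 0.173816 = 1.058

1.058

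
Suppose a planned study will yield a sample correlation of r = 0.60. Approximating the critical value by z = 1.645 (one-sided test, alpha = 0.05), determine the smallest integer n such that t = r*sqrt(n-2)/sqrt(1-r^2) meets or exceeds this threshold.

r√(n−2)/√(1−r²) ≥ 1.645  ⇔  n−2 ≥ (1.645)²·(1−r²)/r²
(1−r²)/r² = (1−0.3600)/0.3600 = 1.7778
n ≥ 2 + 2.706025·1.7778 = 2 + 4.8108 = 6.8108
⌈6.8108⌉ = 7

7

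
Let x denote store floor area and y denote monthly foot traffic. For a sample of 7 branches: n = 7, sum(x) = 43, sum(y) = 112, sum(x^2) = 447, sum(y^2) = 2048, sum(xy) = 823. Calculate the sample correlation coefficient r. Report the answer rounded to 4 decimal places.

S_xy = nΣxy − ΣxΣy = 7·823 − 43·112 = 5761 − 4816 = 945
S_xx = nΣx² − (Σx)² = 7·447 − 43² = 3129 − 1849 = 1280
S_yy = nΣy² − (Σy)² = 7·2048 − 112² = 14336 − 12544 = 1792
r = S_xy / √(S_xx·S_yy) = 945 / √(1280·1792) = 945 / √2293760 = 945 / 1514.5164 = 0.6240

0.6240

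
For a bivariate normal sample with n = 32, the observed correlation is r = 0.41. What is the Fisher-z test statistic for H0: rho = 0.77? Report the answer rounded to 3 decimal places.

Fisher z: atanh(0.41) = 0.435611, atanh(0.77) = 1.020328
z = (z_r − z_0)·√(n−3) = (0.435611 − 1.020328)·√29 = -0.584717 · 5.385165 = -3.149

-3.149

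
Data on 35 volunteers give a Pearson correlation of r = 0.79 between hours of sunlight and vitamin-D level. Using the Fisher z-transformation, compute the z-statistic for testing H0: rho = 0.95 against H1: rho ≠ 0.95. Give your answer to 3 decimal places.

Fisher z: atanh(0.79) = 1.071432, atanh(0.95) = 1.831781
z = (z_r − z_0)·√(n−3) = (1.071432 − 1.831781)·√32 = -0.760349 · 5.656854 = -4.301

-4.301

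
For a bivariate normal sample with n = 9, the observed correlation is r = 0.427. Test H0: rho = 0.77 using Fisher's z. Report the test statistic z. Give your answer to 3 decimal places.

z_r = atanh(0.427) = 0.456222,  z_0 = atanh(0.77) = 1.020328
SE = 1/√(n−3) = 1/√6 = 0.408248
z = (z_r − z_0)/SE = (0.456222 − 1.020328) / 0.408248 = -0.564106 / 0.408248 = -1.382

-1.382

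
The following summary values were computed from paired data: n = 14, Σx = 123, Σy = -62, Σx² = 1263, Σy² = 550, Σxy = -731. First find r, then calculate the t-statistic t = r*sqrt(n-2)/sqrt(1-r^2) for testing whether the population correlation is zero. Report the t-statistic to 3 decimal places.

S_xy = nΣxy − ΣxΣy = 14·(-731) − 123·(-62) = -10234 − (-7626) = -2608
S_xx = nΣx² − (Σx)² = 14·1263 − 123² = 17682 − 15129 = 2553
S_yy = nΣy² − (Σy)² = 14·550 − (-62)² = 7700 − 3844 = 3856
r = S_xy / √(S_xx·S_yy) = -2608 / √(2553·3856) = -2608 / √9844368 = -2608 / 3137.5736 = -0.8312
t = r·√(n−2)/√(1−r²) = -0.8312·√12 / √(1−0.690893) = -2.879361 / 0.555974 = -5.179

-5.179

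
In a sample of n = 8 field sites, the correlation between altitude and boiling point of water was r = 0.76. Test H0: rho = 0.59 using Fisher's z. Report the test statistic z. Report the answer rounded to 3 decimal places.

0.712

z_r = atanh(0.76) = 0.996215,  z_0 = atanh(0.59) = 0.677666
SE = 1/√(n−3) = 1/√5 = 0.447214
z = (z_r − z_0)/SE = (0.996215 − 0.677666) / 0.447214 = 0.318549 / 0.447214 = 0.712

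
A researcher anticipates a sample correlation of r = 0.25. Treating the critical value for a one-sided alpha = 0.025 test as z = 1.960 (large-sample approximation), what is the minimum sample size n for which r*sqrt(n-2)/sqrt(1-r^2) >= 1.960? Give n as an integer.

r√(n−2)/√(1−r²) ≥ 1.960  ⇔  n−2 ≥ (1.960)²·(1−r²)/r²
(1−r²)/r² = (1−0.0625)/0.0625 = 15.0000
n ≥ 2 + 3.8416·15.0000 = 2 + 57.6240 = 59.6240
⌈59.6240⌉ = 60

60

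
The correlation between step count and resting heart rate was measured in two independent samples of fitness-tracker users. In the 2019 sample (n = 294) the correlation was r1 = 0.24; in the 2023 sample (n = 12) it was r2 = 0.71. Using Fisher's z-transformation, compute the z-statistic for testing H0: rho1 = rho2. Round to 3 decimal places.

Fisher z-transforms: z1 = atanh(0.24) = 0.244774, z2 = atanh(0.71) = 0.887184; difference d = -0.642410
Var(d) = 1/291 + 1/9 = 0.0034364 + 0.1111111 = 0.1145475
z = d/√Var(d) = -0.642410 / √0.1145475 = -0.642410 / 0.338449 = -1.898

-1.898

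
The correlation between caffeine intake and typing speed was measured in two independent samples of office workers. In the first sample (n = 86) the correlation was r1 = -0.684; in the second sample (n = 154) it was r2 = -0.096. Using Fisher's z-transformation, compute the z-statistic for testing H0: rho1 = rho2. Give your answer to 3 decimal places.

-5.418

z1 = atanh(-0.684) = -0.836592,  z2 = atanh(-0.096) = -0.096297
SE = √(1/(n1−3) + 1/(n2−3)) = √(1/83 + 1/151) = √(0.0120482 + 0.0066225) = √0.0186707 = 0.136641
z = (z1 − z2)/SE = (-0.836592 − (-0.096297)) / 0.136641 = -0.740295 / 0.136641 = -5.418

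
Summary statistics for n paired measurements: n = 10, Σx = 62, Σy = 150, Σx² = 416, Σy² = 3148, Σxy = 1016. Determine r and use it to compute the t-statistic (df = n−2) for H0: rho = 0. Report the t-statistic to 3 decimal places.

Numerator: nΣxy − (Σx)(Σy) = 10·1016 − (62)(150) = 860
Denominator: √[(nΣx²−(Σx)²)(nΣy²−(Σy)²)]
  nΣx²−(Σx)² = 10·416 − 3844 = 316;  nΣy²−(Σy)² = 10·3148 − 22500 = 8980
  √(316·8980) = √2837680 = 1684.5415
r = 860 / 1684.5415 = 0.5105
t = r·√(n−2)/√(1−r²) = 0.5105·√8 / √(1−0.260610) = 1.443912 / 0.859878 = 1.679

1.679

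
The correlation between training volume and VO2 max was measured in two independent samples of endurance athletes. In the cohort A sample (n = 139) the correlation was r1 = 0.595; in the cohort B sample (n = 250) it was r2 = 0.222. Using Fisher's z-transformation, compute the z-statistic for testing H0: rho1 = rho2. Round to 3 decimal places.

Fisher z-transforms: z1 = atanh(0.595) = 0.685371, z2 = atanh(0.222) = 0.225759; difference d = 0.459612
Var(d) = 1/136 + 1/247 = 0.0073529 + 0.0040486 = 0.0114015
z = d/√Var(d) = 0.459612 / √0.0114015 = 0.459612 / 0.106778 = 4.304

4.304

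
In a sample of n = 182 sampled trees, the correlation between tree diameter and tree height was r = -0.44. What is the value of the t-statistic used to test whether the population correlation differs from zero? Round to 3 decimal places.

-6.574

1 − r² = 1 − 0.1936 = 0.8064;  √(1−r²) = 0.897998
√(n−2) = √180 = 13.416408
t = r·√(n−2)/√(1−r²) = -0.44 · 13.416408 / 0.897998 = -6.574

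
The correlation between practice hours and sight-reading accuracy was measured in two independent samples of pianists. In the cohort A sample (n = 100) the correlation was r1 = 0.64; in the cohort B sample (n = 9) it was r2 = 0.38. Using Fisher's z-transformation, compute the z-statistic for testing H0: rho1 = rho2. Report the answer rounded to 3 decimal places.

z1 = atanh(0.64) = 0.758174,  z2 = atanh(0.38) = 0.400060
SE = √(1/(n1−3) + 1/(n2−3)) = √(1/97 + 1/6) = √(0.0103093 + 0.1666667) = √0.1769760 = 0.420685
z = (z1 − z2)/SE = (0.758174 − 0.400060) / 0.420685 = 0.358114 / 0.420685 = 0.851

0.851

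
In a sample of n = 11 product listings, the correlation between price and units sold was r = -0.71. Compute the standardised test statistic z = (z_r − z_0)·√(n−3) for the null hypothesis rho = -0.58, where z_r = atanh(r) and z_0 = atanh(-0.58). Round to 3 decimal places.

-0.636

Fisher z: atanh(-0.71) = -0.887184, atanh(-0.58) = -0.662463
z = (z_r − z_0)·√(n−3) = (-0.887184 − (-0.662463))·√8 = -0.224721 · 2.828427 = -0.636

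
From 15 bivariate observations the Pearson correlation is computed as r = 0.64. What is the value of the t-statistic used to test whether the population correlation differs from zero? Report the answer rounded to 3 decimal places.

t = r·√(n−2) / √(1−r²) with r = 0.64, n = 15
  = 0.64·√13 / √(1 − 0.4096)
  = 0.64·3.605551 / 0.768375
  = 2.307553 / 0.768375 = 3.003

3.003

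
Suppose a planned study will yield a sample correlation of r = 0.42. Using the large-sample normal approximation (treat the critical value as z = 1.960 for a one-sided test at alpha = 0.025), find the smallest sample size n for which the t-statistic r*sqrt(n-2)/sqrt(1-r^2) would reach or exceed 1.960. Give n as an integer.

20

Need r·√(n−2)/√(1−r²) ≥ 1.960
√(n−2) ≥ 1.960·√(1−0.1764) / 0.42 = 1.960·0.907524 / 0.42 = 4.2351
n−2 ≥ 17.9361  ⇒  n ≥ 19.9361
Smallest integer n = 20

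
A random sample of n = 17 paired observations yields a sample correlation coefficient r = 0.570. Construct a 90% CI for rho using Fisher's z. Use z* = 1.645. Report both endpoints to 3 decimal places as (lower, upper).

z_r = atanh(0.570) = 0.647523;  SE = 1/√(n−3) = 1/√14 = 0.267261
z-limits: 0.647523 ± 1.645·0.267261 = 0.647523 ± 0.439644 = [0.207879, 1.087167]
ρ-limits: (tanh 0.207879, tanh 1.087167) = (0.205, 0.796)

(0.205, 0.796)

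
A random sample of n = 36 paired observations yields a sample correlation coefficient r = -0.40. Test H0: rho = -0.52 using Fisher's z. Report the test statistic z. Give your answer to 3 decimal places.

Fisher z: atanh(-0.40) = -0.423649, atanh(-0.52) = -0.576340
z = (z_r − z_0)·√(n−3) = (-0.423649 − (-0.576340))·√33 = 0.152691 · 5.744563 = 0.877

0.877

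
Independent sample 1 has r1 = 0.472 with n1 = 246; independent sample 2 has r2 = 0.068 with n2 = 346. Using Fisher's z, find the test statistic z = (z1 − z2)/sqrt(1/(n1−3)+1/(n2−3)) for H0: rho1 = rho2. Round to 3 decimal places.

z1 = atanh(0.472) = 0.512641,  z2 = atanh(0.068) = 0.068105
SE = √(1/(n1−3) + 1/(n2−3)) = √(1/243 + 1/343) = √(0.0041152 + 0.0029155) = √0.0070307 = 0.083849
z = (z1 − z2)/SE = (0.512641 − 0.068105) / 0.083849 = 0.444536 / 0.083849 = 5.302

5.302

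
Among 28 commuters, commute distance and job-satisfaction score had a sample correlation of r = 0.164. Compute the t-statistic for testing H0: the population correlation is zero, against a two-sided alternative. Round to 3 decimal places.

t = r·√(n−2) / √(1−r²) with r = 0.164, n = 28
  = 0.164·√26 / √(1 − 0.026896)
  = 0.164·5.099020 / 0.986460
  = 0.836239 / 0.986460 = 0.848

0.848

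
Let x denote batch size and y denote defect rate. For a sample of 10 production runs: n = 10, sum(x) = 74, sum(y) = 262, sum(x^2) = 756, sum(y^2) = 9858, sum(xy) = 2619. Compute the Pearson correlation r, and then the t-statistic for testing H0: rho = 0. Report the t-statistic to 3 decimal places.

S_xy = nΣxy − ΣxΣy = 10·2619 − 74·262 = 26190 − 19388 = 6802
S_xx = nΣx² − (Σx)² = 10·756 − 74² = 7560 − 5476 = 2084
S_yy = nΣy² − (Σy)² = 10·9858 − 262² = 98580 − 68644 = 29936
r = S_xy / √(S_xx·S_yy) = 6802 / √(2084·29936) = 6802 / √62386624 = 6802 / 7898.5204 = 0.8612
t = r·√(n−2)/√(1−r²) = 0.8612·√8 / √(1−0.741665) = 2.435841 / 0.508267 = 4.792

4.792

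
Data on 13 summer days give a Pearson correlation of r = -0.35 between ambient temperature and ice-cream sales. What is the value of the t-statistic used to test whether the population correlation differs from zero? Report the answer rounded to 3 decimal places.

-1.239

1 − r² = 1 − 0.1225 = 0.8775;  √(1−r²) = 0.936750
√(n−2) = √11 = 3.316625
t = r·√(n−2)/√(1−r²) = -0.35 · 3.316625 / 0.936750 = -1.239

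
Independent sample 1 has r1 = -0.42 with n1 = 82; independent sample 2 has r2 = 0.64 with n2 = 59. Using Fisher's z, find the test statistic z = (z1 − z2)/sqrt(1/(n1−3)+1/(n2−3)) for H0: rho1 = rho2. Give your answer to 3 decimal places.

-6.903

z1 = atanh(-0.42) = -0.447692,  z2 = atanh(0.64) = 0.758174
SE = √(1/(n1−3) + 1/(n2−3)) = √(1/79 + 1/56) = √(0.0126582 + 0.0178571) = √0.0305153 = 0.174686
z = (z1 − z2)/SE = (-0.447692 − 0.758174) / 0.174686 = -1.205866 / 0.174686 = -6.903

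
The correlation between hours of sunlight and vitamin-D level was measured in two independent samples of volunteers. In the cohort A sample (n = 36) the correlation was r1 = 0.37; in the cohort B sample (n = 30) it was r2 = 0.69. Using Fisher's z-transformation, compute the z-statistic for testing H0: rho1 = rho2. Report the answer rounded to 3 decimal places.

z1 = atanh(0.37) = 0.388423,  z2 = atanh(0.69) = 0.847956
SE = √(1/(n1−3) + 1/(n2−3)) = √(1/33 + 1/27) = √(0.0303030 + 0.0370370) = √0.0673400 = 0.259500
z = (z1 − z2)/SE = (0.388423 − 0.847956) / 0.259500 = -0.459533 / 0.259500 = -1.771

-1.771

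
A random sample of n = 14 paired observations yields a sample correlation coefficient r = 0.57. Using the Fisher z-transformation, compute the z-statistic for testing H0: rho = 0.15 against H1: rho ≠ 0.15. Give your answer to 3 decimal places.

Fisher z: atanh(0.57) = 0.647523, atanh(0.15) = 0.151140
z = (z_r − z_0)·√(n−3) = (0.647523 − 0.151140)·√11 = 0.496383 · 3.316625 = 1.646

1.646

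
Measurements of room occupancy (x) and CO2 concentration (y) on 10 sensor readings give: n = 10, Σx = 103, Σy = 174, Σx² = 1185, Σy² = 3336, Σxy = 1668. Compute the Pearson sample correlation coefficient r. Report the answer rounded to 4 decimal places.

-0.6349

Numerator: nΣxy − (Σx)(Σy) = 10·1668 − (103)(174) = -1242
Denominator: √[(nΣx²−(Σx)²)(nΣy²−(Σy)²)]
  nΣx²−(Σx)² = 10·1185 − 10609 = 1241;  nΣy²−(Σy)² = 10·3336 − 30276 = 3084
  √(1241·3084) = √3827244 = 1956.3343
r = -1242 / 1956.3343 = -0.6349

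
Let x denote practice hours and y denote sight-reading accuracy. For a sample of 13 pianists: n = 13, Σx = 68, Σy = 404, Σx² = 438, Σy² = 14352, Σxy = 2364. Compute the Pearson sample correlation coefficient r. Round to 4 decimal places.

Numerator: nΣxy − (Σx)(Σy) = 13·2364 − (68)(404) = 3260
Denominator: √[(nΣx²−(Σx)²)(nΣy²−(Σy)²)]
  nΣx²−(Σx)² = 13·438 − 4624 = 1070;  nΣy²−(Σy)² = 13·14352 − 163216 = 23360
  √(1070·23360) = √24995200 = 4999.5200
r = 3260 / 4999.5200 = 0.6521

0.6521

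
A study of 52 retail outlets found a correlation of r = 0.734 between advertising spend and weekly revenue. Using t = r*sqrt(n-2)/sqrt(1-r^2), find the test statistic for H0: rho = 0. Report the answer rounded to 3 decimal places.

1 − r² = 1 − 0.538756 = 0.461244;  √(1−r²) = 0.679149
√(n−2) = √50 = 7.071068
t = r·√(n−2)/√(1−r²) = 0.734 · 7.071068 / 0.679149 = 7.642

7.642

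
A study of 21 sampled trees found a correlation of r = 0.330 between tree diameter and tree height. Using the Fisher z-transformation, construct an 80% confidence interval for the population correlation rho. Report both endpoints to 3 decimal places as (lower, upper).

z_r = atanh(0.330) = 0.342828;  SE = 1/√(n−3) = 1/√18 = 0.235702
z-limits: 0.342828 ± 1.282·0.235702 = 0.342828 ± 0.302170 = [0.040658, 0.644998]
ρ-limits: (tanh 0.040658, tanh 0.644998) = (0.041, 0.568)

(0.041, 0.568)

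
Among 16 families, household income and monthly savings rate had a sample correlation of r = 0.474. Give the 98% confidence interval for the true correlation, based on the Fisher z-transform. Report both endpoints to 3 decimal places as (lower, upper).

z_r = atanh(0.474) = 0.515217;  SE = 1/√(n−3) = 1/√13 = 0.277350
z-limits: 0.515217 ± 2.326·0.277350 = 0.515217 ± 0.645116 = [-0.129899, 1.160333]
ρ-limits: (tanh -0.129899, tanh 1.160333) = (-0.129, 0.821)

(-0.129, 0.821)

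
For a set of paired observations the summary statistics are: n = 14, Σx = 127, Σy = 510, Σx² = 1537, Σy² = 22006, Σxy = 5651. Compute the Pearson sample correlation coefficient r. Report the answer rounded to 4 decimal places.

Numerator: nΣxy − (Σx)(Σy) = 14·5651 − (127)(510) = 14344
Denominator: √[(nΣx²−(Σx)²)(nΣy²−(Σy)²)]
  nΣx²−(Σx)² = 14·1537 − 16129 = 5389;  nΣy²−(Σy)² = 14·22006 − 260100 = 47984
  √(5389·47984) = √258585776 = 16080.6025
r = 14344 / 16080.6025 = 0.8920

0.8920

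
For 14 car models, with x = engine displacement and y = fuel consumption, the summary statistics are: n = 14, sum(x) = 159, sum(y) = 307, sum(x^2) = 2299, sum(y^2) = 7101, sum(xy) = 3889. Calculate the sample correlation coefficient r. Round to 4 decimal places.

0.9432

Numerator: nΣxy − (Σx)(Σy) = 14·3889 − (159)(307) = 5633
Denominator: √[(nΣx²−(Σx)²)(nΣy²−(Σy)²)]
  nΣx²−(Σx)² = 14·2299 − 25281 = 6905;  nΣy²−(Σy)² = 14·7101 − 94249 = 5165
  √(6905·5165) = √35664325 = 5971.9616
r = 5633 / 5971.9616 = 0.9432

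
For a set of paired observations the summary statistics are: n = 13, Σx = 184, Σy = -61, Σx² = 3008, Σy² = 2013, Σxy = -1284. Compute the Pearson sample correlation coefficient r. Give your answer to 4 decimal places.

S_xy = nΣxy − ΣxΣy = 13·(-1284) − 184·(-61) = -16692 − (-11224) = -5468
S_xx = nΣx² − (Σx)² = 13·3008 − 184² = 39104 − 33856 = 5248
S_yy = nΣy² − (Σy)² = 13·2013 − (-61)² = 26169 − 3721 = 22448
r = S_xy / √(S_xx·S_yy) = -5468 / √(5248·22448) = -5468 / √117807104 = -5468 / 10853.8981 = -0.5038

-0.5038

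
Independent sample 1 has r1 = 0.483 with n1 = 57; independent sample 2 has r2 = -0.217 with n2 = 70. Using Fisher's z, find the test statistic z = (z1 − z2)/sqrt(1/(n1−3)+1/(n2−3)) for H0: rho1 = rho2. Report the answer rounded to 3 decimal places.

4.087

Fisher z-transforms: z1 = atanh(0.483) = 0.526890, z2 = atanh(-0.217) = -0.220506; difference d = 0.747396
Var(d) = 1/54 + 1/67 = 0.0185185 + 0.0149254 = 0.0334439
z = d/√Var(d) = 0.747396 / √0.0334439 = 0.747396 / 0.182877 = 4.087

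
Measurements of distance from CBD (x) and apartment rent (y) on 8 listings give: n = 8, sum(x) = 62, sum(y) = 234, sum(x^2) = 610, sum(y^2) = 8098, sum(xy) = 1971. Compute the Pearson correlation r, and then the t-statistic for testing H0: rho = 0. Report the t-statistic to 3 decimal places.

S_xy = nΣxy − ΣxΣy = 8·1971 − 62·234 = 15768 − 14508 = 1260
S_xx = nΣx² − (Σx)² = 8·610 − 62² = 4880 − 3844 = 1036
S_yy = nΣy² − (Σy)² = 8·8098 − 234² = 64784 − 54756 = 10028
r = S_xy / √(S_xx·S_yy) = 1260 / √(1036·10028) = 1260 / √10389008 = 1260 / 3223.1984 = 0.3909
t = r·√(n−2)/√(1−r²) = 0.3909·√6 / √(1−0.152803) = 0.957506 / 0.920433 = 1.040

1.040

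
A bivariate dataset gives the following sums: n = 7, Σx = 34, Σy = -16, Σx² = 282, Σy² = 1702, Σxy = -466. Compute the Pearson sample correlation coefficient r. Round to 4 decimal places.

-0.8802

Numerator: nΣxy − (Σx)(Σy) = 7·(-466) − (34)(-16) = -2718
Denominator: √[(nΣx²−(Σx)²)(nΣy²−(Σy)²)]
  nΣx²−(Σx)² = 7·282 − 1156 = 818;  nΣy²−(Σy)² = 7·1702 − 256 = 11658
  √(818·11658) = √9536244 = 3088.0810
r = -2718 / 3088.0810 = -0.8802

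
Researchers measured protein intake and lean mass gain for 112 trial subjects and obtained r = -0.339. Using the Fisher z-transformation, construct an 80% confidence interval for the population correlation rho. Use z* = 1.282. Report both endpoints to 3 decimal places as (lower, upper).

(-0.443, -0.226)

Fisher z: z_r = atanh(r) = ½·ln((1+(-0.339))/(1−(-0.339))) = -0.352962
SE(z) = 1/√(n−3) = 1/√109 = 0.095783
80% ⇒ z* = 1.282; margin = 1.282·0.095783 = 0.122794
CI on z-scale: (-0.475756, -0.230168)
Back-transform: tanh(-0.475756) = -0.442838, tanh(-0.230168) = -0.226188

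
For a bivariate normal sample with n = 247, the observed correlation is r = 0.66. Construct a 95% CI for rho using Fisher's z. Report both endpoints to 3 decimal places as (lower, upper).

Fisher z: z_r = atanh(r) = ½·ln((1+0.66)/(1−0.66)) = 0.792814
SE(z) = 1/√(n−3) = 1/√244 = 0.064018
95% ⇒ z* = 1.960; margin = 1.960·0.064018 = 0.125475
CI on z-scale: (0.667339, 0.918289)
Back-transform: tanh(0.667339) = 0.583227, tanh(0.918289) = 0.725087

(0.583, 0.725)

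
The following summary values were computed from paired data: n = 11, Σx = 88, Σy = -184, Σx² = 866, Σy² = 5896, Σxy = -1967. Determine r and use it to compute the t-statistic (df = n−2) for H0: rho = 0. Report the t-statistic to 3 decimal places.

-3.229

S_xy = nΣxy − ΣxΣy = 11·(-1967) − 88·(-184) = -21637 − (-16192) = -5445
S_xx = nΣx² − (Σx)² = 11·866 − 88² = 9526 − 7744 = 1782
S_yy = nΣy² − (Σy)² = 11·5896 − (-184)² = 64856 − 33856 = 31000
r = S_xy / √(S_xx·S_yy) = -5445 / √(1782·31000) = -5445 / √55242000 = -5445 / 7432.4962 = -0.7326
t = r·√(n−2)/√(1−r²) = -0.7326·√9 / √(1−0.536703) = -2.197800 / 0.680659 = -3.229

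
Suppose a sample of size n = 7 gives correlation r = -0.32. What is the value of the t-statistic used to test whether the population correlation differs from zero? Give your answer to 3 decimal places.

-0.755

1 − r² = 1 − 0.1024 = 0.8976;  √(1−r²) = 0.947418
√(n−2) = √5 = 2.236068
t = r·√(n−2)/√(1−r²) = -0.32 · 2.236068 / 0.947418 = -0.755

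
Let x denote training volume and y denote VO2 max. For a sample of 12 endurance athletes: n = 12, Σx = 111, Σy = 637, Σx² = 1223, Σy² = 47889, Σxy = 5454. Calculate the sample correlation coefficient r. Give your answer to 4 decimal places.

-0.2637

S_xy = nΣxy − ΣxΣy = 12·5454 − 111·637 = 65448 − 70707 = -5259
S_xx = nΣx² − (Σx)² = 12·1223 − 111² = 14676 − 12321 = 2355
S_yy = nΣy² − (Σy)² = 12·47889 − 637² = 574668 − 405769 = 168899
r = S_xy / √(S_xx·S_yy) = -5259 / √(2355·168899) = -5259 / √397757145 = -5259 / 19943.8498 = -0.2637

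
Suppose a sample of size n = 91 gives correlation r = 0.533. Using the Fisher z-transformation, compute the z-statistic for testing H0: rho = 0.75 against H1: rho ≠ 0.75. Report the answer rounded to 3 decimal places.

z_r = atanh(0.533) = 0.594326,  z_0 = atanh(0.75) = 0.972955
SE = 1/√(n−3) = 1/√88 = 0.106600
z = (z_r − z_0)/SE = (0.594326 − 0.972955) / 0.106600 = -0.378629 / 0.106600 = -3.552

-3.552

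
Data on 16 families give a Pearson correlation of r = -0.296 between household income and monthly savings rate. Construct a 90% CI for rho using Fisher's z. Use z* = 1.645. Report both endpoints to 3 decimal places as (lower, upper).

Fisher z: z_r = atanh(r) = ½·ln((1+(-0.296))/(1−(-0.296))) = -0.305130
SE(z) = 1/√(n−3) = 1/√13 = 0.277350
90% ⇒ z* = 1.645; margin = 1.645·0.277350 = 0.456241
CI on z-scale: (-0.761371, 0.151111)
Back-transform: tanh(-0.761371) = -0.641884, tanh(0.151111) = 0.149971

(-0.642, 0.150)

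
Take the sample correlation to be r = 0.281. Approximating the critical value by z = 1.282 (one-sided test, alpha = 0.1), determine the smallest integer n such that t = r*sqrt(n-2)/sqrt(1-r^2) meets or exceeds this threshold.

Need r·√(n−2)/√(1−r²) ≥ 1.282
√(n−2) ≥ 1.282·√(1−0.078961) / 0.281 = 1.282·0.959708 / 0.281 = 4.3785
n−2 ≥ 19.1713  ⇒  n ≥ 21.1713
Smallest integer n = 22

22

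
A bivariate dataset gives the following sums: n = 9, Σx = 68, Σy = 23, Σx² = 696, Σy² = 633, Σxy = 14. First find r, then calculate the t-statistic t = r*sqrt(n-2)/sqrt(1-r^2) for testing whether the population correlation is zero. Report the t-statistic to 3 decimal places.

-1.503

S_xy = nΣxy − ΣxΣy = 9·14 − 68·23 = 126 − 1564 = -1438
S_xx = nΣx² − (Σx)² = 9·696 − 68² = 6264 − 4624 = 1640
S_yy = nΣy² − (Σy)² = 9·633 − 23² = 5697 − 529 = 5168
r = S_xy / √(S_xx·S_yy) = -1438 / √(1640·5168) = -1438 / √8475520 = -1438 / 2911.2746 = -0.4939
t = r·√(n−2)/√(1−r²) = -0.4939·√7 / √(1−0.243937) = -1.306737 / 0.869519 = -1.503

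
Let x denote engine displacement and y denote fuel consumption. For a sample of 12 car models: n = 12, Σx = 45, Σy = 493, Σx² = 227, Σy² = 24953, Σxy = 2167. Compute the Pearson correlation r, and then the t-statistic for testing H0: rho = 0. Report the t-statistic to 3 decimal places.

Numerator: nΣxy − (Σx)(Σy) = 12·2167 − (45)(493) = 3819
Denominator: √[(nΣx²−(Σx)²)(nΣy²−(Σy)²)]
  nΣx²−(Σx)² = 12·227 − 2025 = 699;  nΣy²−(Σy)² = 12·24953 − 243049 = 56387
  √(699·56387) = √39414513 = 6278.0979
r = 3819 / 6278.0979 = 0.6083
t = r·√(n−2)/√(1−r²) = 0.6083·√10 / √(1−0.370029) = 1.923614 / 0.793707 = 2.424

2.424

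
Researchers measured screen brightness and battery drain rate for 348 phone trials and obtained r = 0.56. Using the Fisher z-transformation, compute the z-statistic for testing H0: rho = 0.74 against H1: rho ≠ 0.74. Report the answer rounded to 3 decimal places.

Fisher z: atanh(0.56) = 0.632833, atanh(0.74) = 0.950479
z = (z_r − z_0)·√(n−3) = (0.632833 − 0.950479)·√345 = -0.317646 · 18.574176 = -5.900

-5.900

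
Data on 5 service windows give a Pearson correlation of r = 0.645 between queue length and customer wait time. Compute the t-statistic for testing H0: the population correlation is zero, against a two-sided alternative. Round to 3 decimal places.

1 − r² = 1 − 0.416025 = 0.583975;  √(1−r²) = 0.764183
√(n−2) = √3 = 1.732051
t = r·√(n−2)/√(1−r²) = 0.645 · 1.732051 / 0.764183 = 1.462

1.462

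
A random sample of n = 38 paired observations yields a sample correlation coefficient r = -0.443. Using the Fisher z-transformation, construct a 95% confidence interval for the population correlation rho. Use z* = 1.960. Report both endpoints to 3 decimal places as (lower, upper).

(-0.668, -0.144)

z_r = atanh(-0.443) = -0.475957;  SE = 1/√(n−3) = 1/√35 = 0.169031
z-limits: -0.475957 ± 1.960·0.169031 = -0.475957 ± 0.331301 = [-0.807258, -0.144656]
ρ-limits: (tanh -0.807258, tanh -0.144656) = (-0.668, -0.144)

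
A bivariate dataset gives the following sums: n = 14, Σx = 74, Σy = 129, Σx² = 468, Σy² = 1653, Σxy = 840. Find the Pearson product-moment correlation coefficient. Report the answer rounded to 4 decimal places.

Numerator: nΣxy − (Σx)(Σy) = 14·840 − (74)(129) = 2214
Denominator: √[(nΣx²−(Σx)²)(nΣy²−(Σy)²)]
  nΣx²−(Σx)² = 14·468 − 5476 = 1076;  nΣy²−(Σy)² = 14·1653 − 16641 = 6501
  √(1076·6501) = √6995076 = 2644.8206
r = 2214 / 2644.8206 = 0.8371

0.8371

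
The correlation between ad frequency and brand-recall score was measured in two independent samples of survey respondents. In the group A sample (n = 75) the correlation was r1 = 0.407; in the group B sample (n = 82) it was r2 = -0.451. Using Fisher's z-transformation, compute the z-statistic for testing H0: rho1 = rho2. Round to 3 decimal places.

5.634

Fisher z-transforms: z1 = atanh(0.407) = 0.432010, z2 = atanh(-0.451) = -0.485955; difference d = 0.917965
Var(d) = 1/72 + 1/79 = 0.0138889 + 0.0126582 = 0.0265471
z = d/√Var(d) = 0.917965 / √0.0265471 = 0.917965 / 0.162933 = 5.634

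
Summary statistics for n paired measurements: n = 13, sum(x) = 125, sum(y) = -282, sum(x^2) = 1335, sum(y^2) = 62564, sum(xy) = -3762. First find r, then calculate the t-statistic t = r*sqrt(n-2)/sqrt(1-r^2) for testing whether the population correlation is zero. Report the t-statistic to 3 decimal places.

S_xy = nΣxy − ΣxΣy = 13·(-3762) − 125·(-282) = -48906 − (-35250) = -13656
S_xx = nΣx² − (Σx)² = 13·1335 − 125² = 17355 − 15625 = 1730
S_yy = nΣy² − (Σy)² = 13·62564 − (-282)² = 813332 − 79524 = 733808
r = S_xy / √(S_xx·S_yy) = -13656 / √(1730·733808) = -13656 / √1269487840 = -13656 / 35629.8729 = -0.3833
t = r·√(n−2)/√(1−r²) = -0.3833·√11 / √(1−0.146919) = -1.271262 / 0.923624 = -1.376

-1.376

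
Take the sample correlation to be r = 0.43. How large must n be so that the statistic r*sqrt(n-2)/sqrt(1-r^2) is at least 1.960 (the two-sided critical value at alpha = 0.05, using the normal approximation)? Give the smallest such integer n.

Need r·√(n−2)/√(1−r²) ≥ 1.960
√(n−2) ≥ 1.960·√(1−0.1849) / 0.43 = 1.960·0.902829 / 0.43 = 4.1152
n−2 ≥ 16.9349  ⇒  n ≥ 18.9349
Smallest integer n = 19

19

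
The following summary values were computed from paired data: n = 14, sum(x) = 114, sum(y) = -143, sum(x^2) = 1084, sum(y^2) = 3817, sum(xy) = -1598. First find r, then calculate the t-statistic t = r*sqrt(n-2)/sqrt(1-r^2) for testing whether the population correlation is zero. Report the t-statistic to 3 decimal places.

S_xy = nΣxy − ΣxΣy = 14·(-1598) − 114·(-143) = -22372 − (-16302) = -6070
S_xx = nΣx² − (Σx)² = 14·1084 − 114² = 15176 − 12996 = 2180
S_yy = nΣy² − (Σy)² = 14·3817 − (-143)² = 53438 − 20449 = 32989
r = S_xy / √(S_xx·S_yy) = -6070 / √(2180·32989) = -6070 / √71916020 = -6070 / 8480.3314 = -0.7158
t = r·√(n−2)/√(1−r²) = -0.7158·√12 / √(1−0.512370) = -2.479604 / 0.698305 = -3.551

-3.551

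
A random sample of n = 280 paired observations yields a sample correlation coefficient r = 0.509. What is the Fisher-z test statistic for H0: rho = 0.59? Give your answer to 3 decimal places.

-1.935

Fisher z: atanh(0.509) = 0.561379, atanh(0.59) = 0.677666
z = (z_r − z_0)·√(n−3) = (0.561379 − 0.677666)·√277 = -0.116287 · 16.643317 = -1.935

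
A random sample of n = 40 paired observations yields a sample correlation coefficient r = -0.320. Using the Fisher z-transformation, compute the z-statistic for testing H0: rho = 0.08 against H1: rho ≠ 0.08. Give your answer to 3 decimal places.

-2.505

Fisher z: atanh(-0.320) = -0.331647, atanh(0.08) = 0.080171
z = (z_r − z_0)·√(n−3) = (-0.331647 − 0.080171)·√37 = -0.411818 · 6.082763 = -2.505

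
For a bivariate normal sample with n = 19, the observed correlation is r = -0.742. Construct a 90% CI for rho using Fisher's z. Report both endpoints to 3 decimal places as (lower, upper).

(-0.878, -0.496)

z_r = atanh(-0.742) = -0.954915;  SE = 1/√(n−3) = 1/√16 = 0.250000
z-limits: -0.954915 ± 1.645·0.250000 = -0.954915 ± 0.411250 = [-1.366165, -0.543665]
ρ-limits: (tanh -1.366165, tanh -0.543665) = (-0.878, -0.496)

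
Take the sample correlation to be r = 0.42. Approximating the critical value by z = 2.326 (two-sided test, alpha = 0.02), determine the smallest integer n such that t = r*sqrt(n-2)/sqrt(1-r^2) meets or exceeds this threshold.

Need r·√(n−2)/√(1−r²) ≥ 2.326
√(n−2) ≥ 2.326·√(1−0.1764) / 0.42 = 2.326·0.907524 / 0.42 = 5.0260
n−2 ≥ 25.2607  ⇒  n ≥ 27.2607
Smallest integer n = 28

28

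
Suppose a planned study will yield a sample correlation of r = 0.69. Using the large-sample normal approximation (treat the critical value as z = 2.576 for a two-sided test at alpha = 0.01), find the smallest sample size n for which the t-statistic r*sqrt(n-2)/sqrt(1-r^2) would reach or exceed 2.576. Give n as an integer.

r√(n−2)/√(1−r²) ≥ 2.576  ⇔  n−2 ≥ (2.576)²·(1−r²)/r²
(1−r²)/r² = (1−0.4761)/0.4761 = 1.1004
n ≥ 2 + 6.635776·1.1004 = 2 + 7.3020 = 9.3020
⌈9.3020⌉ = 10

10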